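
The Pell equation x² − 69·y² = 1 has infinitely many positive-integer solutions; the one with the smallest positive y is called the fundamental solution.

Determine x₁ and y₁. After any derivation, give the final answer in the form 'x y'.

d=69: √d = [8; 3,3,1,4,1,3,3,16] (ℓ=8, even), read p_7/q_7
i=0: a=8 ⇒ p=8, q=1
…
i=3: a=1 ⇒ p=108, q=13
i=4: a=4 ⇒ p=515, q=62
i=5: a=1 ⇒ p=623, q=75
i=6: a=3 ⇒ p=2384, q=287
i=7: a=3 ⇒ p=7775, q=936
→ (7775, 936).  Check: 7775²=60450625, 69·936²=60450624, difference 1.

7775 936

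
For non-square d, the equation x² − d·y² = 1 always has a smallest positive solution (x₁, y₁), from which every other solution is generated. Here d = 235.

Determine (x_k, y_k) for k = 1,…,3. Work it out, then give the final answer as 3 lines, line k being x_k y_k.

[15; 3,30] for √235; ℓ=2 ⇒ convergent index 1
i=0: a=15 ⇒ p=15, q=1
i=1: a=3 ⇒ p=46, q=3
(x₁, y₁) = (46, 3);  46² − 235·3² = 1 ✓
k=2:  x_2 = 46·46+235·3·3 = 4231,  y_2 = 46·3+3·46 = 276
k=3:  x_3 = 46·4231+235·3·276 = 389206,  y_3 = 46·276+3·4231 = 25389

46 3
4231 276
389206 25389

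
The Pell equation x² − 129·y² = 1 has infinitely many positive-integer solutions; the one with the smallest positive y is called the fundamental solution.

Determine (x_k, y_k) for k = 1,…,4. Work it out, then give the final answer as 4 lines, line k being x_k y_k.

16855 1484
568182049 50025640
19153416854935 1686364322916
645661681611676801 56847341275472720

√129 → a₀=11, period (2,1,3,1,6,1,3,1,2,22); ℓ=10 even so k=9
a_0=11:  p_0=11·1+0=11,  q_0=11·0+1=1
…
a_3=3:  p_3=3·34+23=125,  q_3=3·3+2=11
…
a_5=6:  p_5=6·159+125=1079,  q_5=6·14+11=95
…
a_7=3:  p_7=3·1238+1079=4793,  q_7=3·109+95=422
a_8=1:  p_8=1·4793+1238=6031,  q_8=1·422+109=531
a_9=2:  p_9=2·6031+4793=16855,  q_9=2·531+422=1484
(x₁, y₁) = (16855, 1484);  16855² − 129·1484² = 1 ✓
k=2:  x_2 = 16855·16855+129·1484·1484 = 568182049,  y_2 = 16855·1484+1484·16855 = 50025640
k=3:  x_3 = 16855·568182049+129·1484·50025640 = 19153416854935,  y_3 = 16855·50025640+1484·568182049 = 1686364322916
k=4:  x_4 = 16855·19153416854935+129·1484·1686364322916 = 645661681611676801,  y_4 = 16855·1686364322916+1484·19153416854935 = 56847341275472720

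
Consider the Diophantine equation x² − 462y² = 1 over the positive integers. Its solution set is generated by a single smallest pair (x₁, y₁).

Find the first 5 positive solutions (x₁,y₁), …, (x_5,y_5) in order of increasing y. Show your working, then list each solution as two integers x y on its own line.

√462 → a₀=21, period (2,42); ℓ=2 even so k=1
i=0: a=21 ⇒ p=21, q=1
i=1: a=2 ⇒ p=43, q=2
→ (43, 2).  Check: 43²=1849, 462·2²=1848, difference 1.
n=2: (43,2)∘(43,2) = (43·43+462·2·2, 43·2+2·43) = (3697,172)
n=3: (3697,172)∘(43,2) = (43·3697+462·2·172, 43·172+2·3697) = (317899,14790)
n=4: (317899,14790)∘(43,2) = (43·317899+462·2·14790, 43·14790+2·317899) = (27335617,1271768)
n=5: (27335617,1271768)∘(43,2) = (43·27335617+462·2·1271768, 43·1271768+2·27335617) = (2350545163,109357258)

43 2
3697 172
317899 14790
27335617 1271768
2350545163 109357258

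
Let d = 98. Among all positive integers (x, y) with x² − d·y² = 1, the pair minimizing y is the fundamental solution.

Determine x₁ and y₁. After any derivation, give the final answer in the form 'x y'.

99 10

√98 = [9; 1,8,1,18, …], period ℓ=4 (even) → k=3
k=0  a_k=9  p_k/q_k = 9/1
…
k=2  a_k=8  p_k/q_k = 89/9
k=3  a_k=1  p_k/q_k = 99/10
(x₁, y₁) = (99, 10);  99² − 98·10² = 1 ✓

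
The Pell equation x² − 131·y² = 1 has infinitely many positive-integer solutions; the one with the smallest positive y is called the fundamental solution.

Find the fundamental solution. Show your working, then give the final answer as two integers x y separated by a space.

10610 927

d=131: √d = [11; 2,4,11,4,2,22] (ℓ=6, even), read p_5/q_5
k=0  a_k=11  p_k/q_k = 11/1
k=1  a_k=2  p_k/q_k = 23/2
k=2  a_k=4  p_k/q_k = 103/9
…
k=4  a_k=4  p_k/q_k = 4727/413
k=5  a_k=2  p_k/q_k = 10610/927
(x₁, y₁) = (10610, 927);  10610² − 131·927² = 1 ✓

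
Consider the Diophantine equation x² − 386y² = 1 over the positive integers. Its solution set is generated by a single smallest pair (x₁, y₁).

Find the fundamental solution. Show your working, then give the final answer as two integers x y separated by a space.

d=386: √d = [19; 1,1,1,4,1,18,1,4,1,1,1,38] (ℓ=12, even), read p_11/q_11
i=0: a=19 ⇒ p=19, q=1
i=1: a=1 ⇒ p=20, q=1
i=2: a=1 ⇒ p=39, q=2
…
i=4: a=4 ⇒ p=275, q=14
…
i=8: a=4 ⇒ p=32771, q=1668
i=9: a=1 ⇒ p=39392, q=2005
i=10: a=1 ⇒ p=72163, q=3673
i=11: a=1 ⇒ p=111555, q=5678
(x₁, y₁) = (111555, 5678);  111555² − 386·5678² = 1 ✓

111555 5678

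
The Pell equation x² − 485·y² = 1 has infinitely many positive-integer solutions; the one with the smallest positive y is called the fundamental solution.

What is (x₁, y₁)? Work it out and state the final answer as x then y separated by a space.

√485 → a₀=22, period (44); ℓ=1 odd so k=1
a_0=22:  p_0=22·1+0=22,  q_0=22·0+1=1
a_1=44:  p_1=44·22+1=969,  q_1=44·1+0=44
→ (969, 44).  Check: 969²=938961, 485·44²=938960, difference 1.

969 44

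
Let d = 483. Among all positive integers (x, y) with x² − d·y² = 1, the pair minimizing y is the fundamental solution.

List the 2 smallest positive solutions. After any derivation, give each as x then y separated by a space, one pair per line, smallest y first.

d=483: √d = [21; 1,42] (ℓ=2, even), read p_1/q_1
step 0: (21, 1)  from 21·(1,0) + (0,1)
step 1: (22, 1)  from 1·(21,1) + (1,0)
→ (22, 1).  Check: 22²=484, 483·1²=483, difference 1.
n=2: (22,1)∘(22,1) = (22·22+483·1·1, 22·1+1·22) = (967,44)

22 1
967 44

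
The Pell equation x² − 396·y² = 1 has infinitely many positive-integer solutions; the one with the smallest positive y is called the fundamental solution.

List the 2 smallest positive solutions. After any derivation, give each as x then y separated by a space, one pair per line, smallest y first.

199 10
79201 3980

√396 = [19; 1,8,1,38, …], period ℓ=4 (even) → k=3
a_0=19:  p_0=19·1+0=19,  q_0=19·0+1=1
a_1=1:  p_1=1·19+1=20,  q_1=1·1+0=1
a_2=8:  p_2=8·20+19=179,  q_2=8·1+1=9
a_3=1:  p_3=1·179+20=199,  q_3=1·9+1=10
(x₁, y₁) = (199, 10);  199² − 396·10² = 1 ✓
(x_2, y_2) = (199·199 + 396·10·10, 199·10 + 10·199) = (79201, 3980)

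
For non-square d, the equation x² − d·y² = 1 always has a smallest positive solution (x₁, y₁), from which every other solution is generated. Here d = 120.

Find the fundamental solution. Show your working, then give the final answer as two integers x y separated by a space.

11 1

d=120: √d = [10; 1,20] (ℓ=2, even), read p_1/q_1
i=0: a=10 ⇒ p=10, q=1
i=1: a=1 ⇒ p=11, q=1
(x₁, y₁) = (11, 1);  11² − 120·1² = 1 ✓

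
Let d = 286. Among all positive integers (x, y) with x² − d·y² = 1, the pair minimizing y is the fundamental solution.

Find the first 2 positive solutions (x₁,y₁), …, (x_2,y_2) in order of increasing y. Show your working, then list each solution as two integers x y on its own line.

561835 33222
631317134449 37330564740

[16; 1,10,3,3,2,3,3,10,1,32] for √286; ℓ=10 ⇒ convergent index 9
a_0=16:  p_0=16·1+0=16,  q_0=16·0+1=1
…
a_2=10:  p_2=10·17+16=186,  q_2=10·1+1=11
…
a_7=3:  p_7=3·15102+4397=49703,  q_7=3·893+260=2939
a_8=10:  p_8=10·49703+15102=512132,  q_8=10·2939+893=30283
a_9=1:  p_9=1·512132+49703=561835,  q_9=1·30283+2939=33222
→ (561835, 33222).  Check: 561835²=315658567225, 286·33222²=315658567224, difference 1.
(x_2, y_2) = (561835·561835 + 286·33222·33222, 561835·33222 + 33222·561835) = (631317134449, 37330564740)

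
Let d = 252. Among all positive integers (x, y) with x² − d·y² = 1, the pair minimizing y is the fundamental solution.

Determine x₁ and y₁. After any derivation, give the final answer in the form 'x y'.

√252 → a₀=15, period (1,6,1,30); ℓ=4 even so k=3
i=0: a=15 ⇒ p=15, q=1
…
i=2: a=6 ⇒ p=111, q=7
i=3: a=1 ⇒ p=127, q=8
(x₁, y₁) = (127, 8);  127² − 252·8² = 1 ✓

127 8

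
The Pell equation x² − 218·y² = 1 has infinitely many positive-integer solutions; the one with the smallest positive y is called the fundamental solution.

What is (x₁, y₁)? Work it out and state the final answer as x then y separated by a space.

d=218: √d = [14; 1,3,3,1,28] (ℓ=5, odd), read p_9/q_9
k=0  a_k=14  p_k/q_k = 14/1
…
k=4  a_k=1  p_k/q_k = 251/17
…
k=7  a_k=3  p_k/q_k = 29633/2007
k=8  a_k=3  p_k/q_k = 96370/6527
k=9  a_k=1  p_k/q_k = 126003/8534
→ (126003, 8534).  Check: 126003²=15876756009, 218·8534²=15876756008, difference 1.

126003 8534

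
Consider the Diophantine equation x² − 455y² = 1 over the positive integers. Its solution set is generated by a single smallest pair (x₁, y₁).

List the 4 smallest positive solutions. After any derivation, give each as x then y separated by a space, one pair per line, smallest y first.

64 3
8191 384
1048384 49149
134184961 6290688

√455 = [21; 3,42, …], period ℓ=2 (even) → k=1
i=0: a=21 ⇒ p=21, q=1
i=1: a=3 ⇒ p=64, q=3
→ (64, 3).  Check: 64²=4096, 455·3²=4095, difference 1.
(x_2, y_2) = (64·64 + 455·3·3, 64·3 + 3·64) = (8191, 384)
(x_3, y_3) = (64·8191 + 455·3·384, 64·384 + 3·8191) = (1048384, 49149)
(x_4, y_4) = (64·1048384 + 455·3·49149, 64·49149 + 3·1048384) = (134184961, 6290688)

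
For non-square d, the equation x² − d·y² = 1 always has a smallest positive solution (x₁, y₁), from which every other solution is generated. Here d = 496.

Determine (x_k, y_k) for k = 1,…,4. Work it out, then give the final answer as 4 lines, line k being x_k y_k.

√496 → a₀=22, period (3,1,2,4,1,…,1,3,44); ℓ=16 even so k=15
i=0: a=22 ⇒ p=22, q=1
i=1: a=3 ⇒ p=67, q=3
i=2: a=1 ⇒ p=89, q=4
i=3: a=2 ⇒ p=245, q=11
i=4: a=4 ⇒ p=1069, q=48
i=5: a=1 ⇒ p=1314, q=59
…
i=7: a=2 ⇒ p=6080, q=273
…
i=9: a=2 ⇒ p=35166, q=1579
i=10: a=1 ⇒ p=49709, q=2232
i=11: a=1 ⇒ p=84875, q=3811
i=12: a=4 ⇒ p=389209, q=17476
i=13: a=2 ⇒ p=863293, q=38763
i=14: a=1 ⇒ p=1252502, q=56239
i=15: a=3 ⇒ p=4620799, q=207480
fundamental: x₁=4620799, y₁=207480  (since 21351783398401 − 496·43047950400 = 1)
k=2:  x_2 = 4620799·4620799+496·207480·207480 = 42703566796801,  y_2 = 4620799·207480+207480·4620799 = 1917446753040
k=3:  x_3 = 4620799·42703566796801+496·207480·1917446753040 = 394649197502177907199,  y_3 = 4620799·1917446753040+207480·42703566796801 = 17720272078000750440
k=4:  x_4 = 4620799·394649197502177907199+496·207480·17720272078000750440 = 3647189234337689639247667201,  y_4 = 4620799·17720272078000750440+207480·394649197502177907199 = 163763630995505661818050080

4620799 207480
42703566796801 1917446753040
394649197502177907199 17720272078000750440
3647189234337689639247667201 163763630995505661818050080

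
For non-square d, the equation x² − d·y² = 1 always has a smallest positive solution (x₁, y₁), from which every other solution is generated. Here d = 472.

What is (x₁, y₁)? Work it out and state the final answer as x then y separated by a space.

306917 14127

d=472: √d = [21; 1,2,1,1,1,…,2,1,42] (ℓ=14, even), read p_13/q_13
a_0=21:  p_0=21·1+0=21,  q_0=21·0+1=1
…
a_3=1:  p_3=1·65+22=87,  q_3=1·3+1=4
…
a_5=1:  p_5=1·152+87=239,  q_5=1·7+4=11
…
a_7=5:  p_7=5·1108+239=5779,  q_7=5·51+11=266
…
a_10=1:  p_10=1·30003+24224=54227,  q_10=1·1381+1115=2496
a_11=1:  p_11=1·54227+30003=84230,  q_11=1·2496+1381=3877
a_12=2:  p_12=2·84230+54227=222687,  q_12=2·3877+2496=10250
a_13=1:  p_13=1·222687+84230=306917,  q_13=1·10250+3877=14127
→ (306917, 14127).  Check: 306917²=94198044889, 472·14127²=94198044888, difference 1.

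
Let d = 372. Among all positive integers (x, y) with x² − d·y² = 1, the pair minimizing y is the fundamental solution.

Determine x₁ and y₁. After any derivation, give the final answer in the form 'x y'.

d=372: √d = [19; 3,2,12,2,3,38] (ℓ=6, even), read p_5/q_5
a_0=19:  p_0=19·1+0=19,  q_0=19·0+1=1
…
a_2=2:  p_2=2·58+19=135,  q_2=2·3+1=7
a_3=12:  p_3=12·135+58=1678,  q_3=12·7+3=87
a_4=2:  p_4=2·1678+135=3491,  q_4=2·87+7=181
a_5=3:  p_5=3·3491+1678=12151,  q_5=3·181+87=630
fundamental: x₁=12151, y₁=630  (since 147646801 − 372·396900 = 1)

12151 630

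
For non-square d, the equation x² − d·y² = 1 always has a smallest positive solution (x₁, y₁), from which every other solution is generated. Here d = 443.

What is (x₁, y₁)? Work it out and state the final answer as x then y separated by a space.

442 21

√443 = [21; 21,42, …], period ℓ=2 (even) → k=1
a_0=21:  p_0=21·1+0=21,  q_0=21·0+1=1
a_1=21:  p_1=21·21+1=442,  q_1=21·1+0=21
(x₁, y₁) = (442, 21);  442² − 443·21² = 1 ✓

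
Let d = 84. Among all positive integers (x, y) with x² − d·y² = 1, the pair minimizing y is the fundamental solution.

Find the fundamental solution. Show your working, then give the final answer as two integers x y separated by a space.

55 6

[9; 6,18] for √84; ℓ=2 ⇒ convergent index 1
a_0=9:  p_0=9·1+0=9,  q_0=9·0+1=1
a_1=6:  p_1=6·9+1=55,  q_1=6·1+0=6
fundamental: x₁=55, y₁=6  (since 3025 − 84·36 = 1)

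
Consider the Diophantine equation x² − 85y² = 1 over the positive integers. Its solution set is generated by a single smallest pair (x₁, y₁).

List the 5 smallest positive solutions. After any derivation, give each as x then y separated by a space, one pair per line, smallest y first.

285769 30996
163327842721 17715391848
93348068572789129 10125019625991228
53351968415791425367681 5786833466982059076816
30492677324331251603220874249 3307395226041867061019271780

d=85: √d = [9; 4,1,1,4,18] (ℓ=5, odd), read p_9/q_9
a_0=9:  p_0=9·1+0=9,  q_0=9·0+1=1
a_1=4:  p_1=4·9+1=37,  q_1=4·1+0=4
a_2=1:  p_2=1·37+9=46,  q_2=1·4+1=5
a_3=1:  p_3=1·46+37=83,  q_3=1·5+4=9
a_4=4:  p_4=4·83+46=378,  q_4=4·9+5=41
a_5=18:  p_5=18·378+83=6887,  q_5=18·41+9=747
a_6=4:  p_6=4·6887+378=27926,  q_6=4·747+41=3029
a_7=1:  p_7=1·27926+6887=34813,  q_7=1·3029+747=3776
a_8=1:  p_8=1·34813+27926=62739,  q_8=1·3776+3029=6805
a_9=4:  p_9=4·62739+34813=285769,  q_9=4·6805+3776=30996
(x₁, y₁) = (285769, 30996);  285769² − 85·30996² = 1 ✓
n=2: (285769,30996)∘(285769,30996) = (285769·285769+85·30996·30996, 285769·30996+30996·285769) = (163327842721,17715391848)
n=3: (163327842721,17715391848)∘(285769,30996) = (285769·163327842721+85·30996·17715391848, 285769·17715391848+30996·163327842721) = (93348068572789129,10125019625991228)
n=4: (93348068572789129,10125019625991228)∘(285769,30996) = (285769·93348068572789129+85·30996·10125019625991228, 285769·10125019625991228+30996·93348068572789129) = (53351968415791425367681,5786833466982059076816)
n=5: (53351968415791425367681,5786833466982059076816)∘(285769,30996) = (285769·53351968415791425367681+85·30996·5786833466982059076816, 285769·5786833466982059076816+30996·53351968415791425367681) = (30492677324331251603220874249,3307395226041867061019271780)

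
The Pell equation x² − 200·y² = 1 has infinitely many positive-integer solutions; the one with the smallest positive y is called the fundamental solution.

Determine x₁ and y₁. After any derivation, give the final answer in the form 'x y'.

d=200: √d = [14; 7,28] (ℓ=2, even), read p_1/q_1
a_0=14:  p_0=14·1+0=14,  q_0=14·0+1=1
a_1=7:  p_1=7·14+1=99,  q_1=7·1+0=7
→ (99, 7).  Check: 99²=9801, 200·7²=9800, difference 1.

99 7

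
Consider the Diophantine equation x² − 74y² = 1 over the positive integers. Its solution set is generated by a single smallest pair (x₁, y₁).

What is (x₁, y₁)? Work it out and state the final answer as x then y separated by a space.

3699 430

d=74: √d = [8; 1,1,1,1,16] (ℓ=5, odd), read p_9/q_9
i=0: a=8 ⇒ p=8, q=1
i=1: a=1 ⇒ p=9, q=1
…
i=4: a=1 ⇒ p=43, q=5
i=5: a=16 ⇒ p=714, q=83
…
i=7: a=1 ⇒ p=1471, q=171
i=8: a=1 ⇒ p=2228, q=259
i=9: a=1 ⇒ p=3699, q=430
fundamental: x₁=3699, y₁=430  (since 13682601 − 74·184900 = 1)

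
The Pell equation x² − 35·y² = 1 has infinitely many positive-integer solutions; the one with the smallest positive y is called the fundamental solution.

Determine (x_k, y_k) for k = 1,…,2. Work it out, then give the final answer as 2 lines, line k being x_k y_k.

d=35: √d = [5; 1,10] (ℓ=2, even), read p_1/q_1
a_0=5:  p_0=5·1+0=5,  q_0=5·0+1=1
a_1=1:  p_1=1·5+1=6,  q_1=1·1+0=1
→ (6, 1).  Check: 6²=36, 35·1²=35, difference 1.
k=2:  x_2 = 6·6+35·1·1 = 71,  y_2 = 6·1+1·6 = 12

6 1
71 12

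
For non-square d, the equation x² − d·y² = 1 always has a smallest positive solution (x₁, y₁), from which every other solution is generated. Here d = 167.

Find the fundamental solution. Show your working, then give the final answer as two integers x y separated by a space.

168 13

√167 = [12; 1,11,1,24, …], period ℓ=4 (even) → k=3
a_0=12:  p_0=12·1+0=12,  q_0=12·0+1=1
a_1=1:  p_1=1·12+1=13,  q_1=1·1+0=1
a_2=11:  p_2=11·13+12=155,  q_2=11·1+1=12
a_3=1:  p_3=1·155+13=168,  q_3=1·12+1=13
→ (168, 13).  Check: 168²=28224, 167·13²=28223, difference 1.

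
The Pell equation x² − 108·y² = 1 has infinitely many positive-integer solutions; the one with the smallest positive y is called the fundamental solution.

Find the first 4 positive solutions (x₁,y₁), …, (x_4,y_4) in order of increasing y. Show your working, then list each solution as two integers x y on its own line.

1351 130
3650401 351260
9863382151 949104390
26650854921601 2564479710520

[10; 2,1,1,4,1,1,2,20] for √108; ℓ=8 ⇒ convergent index 7
a_0=10:  p_0=10·1+0=10,  q_0=10·0+1=1
…
a_4=4:  p_4=4·52+31=239,  q_4=4·5+3=23
…
a_6=1:  p_6=1·291+239=530,  q_6=1·28+23=51
a_7=2:  p_7=2·530+291=1351,  q_7=2·51+28=130
fundamental: x₁=1351, y₁=130  (since 1825201 − 108·16900 = 1)
(x_2, y_2) = (1351·1351 + 108·130·130, 1351·130 + 130·1351) = (3650401, 351260)
(x_3, y_3) = (1351·3650401 + 108·130·351260, 1351·351260 + 130·3650401) = (9863382151, 949104390)
(x_4, y_4) = (1351·9863382151 + 108·130·949104390, 1351·949104390 + 130·9863382151) = (26650854921601, 2564479710520)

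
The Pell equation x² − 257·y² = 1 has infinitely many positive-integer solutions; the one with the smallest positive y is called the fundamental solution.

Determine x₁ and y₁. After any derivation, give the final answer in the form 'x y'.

513 32

√257 → a₀=16, period (32); ℓ=1 odd so k=1
k=0  a_k=16  p_k/q_k = 16/1
k=1  a_k=32  p_k/q_k = 513/32
(x₁, y₁) = (513, 32);  513² − 257·32² = 1 ✓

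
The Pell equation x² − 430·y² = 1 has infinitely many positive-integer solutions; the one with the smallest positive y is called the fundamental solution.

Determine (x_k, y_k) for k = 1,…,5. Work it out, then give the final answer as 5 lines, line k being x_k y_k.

[20; 1,2,1,3,1,…,2,1,40] for √430; ℓ=14 ⇒ convergent index 13
i=0: a=20 ⇒ p=20, q=1
i=1: a=1 ⇒ p=21, q=1
i=2: a=2 ⇒ p=62, q=3
i=3: a=1 ⇒ p=83, q=4
i=4: a=3 ⇒ p=311, q=15
i=5: a=1 ⇒ p=394, q=19
i=6: a=6 ⇒ p=2675, q=129
i=7: a=8 ⇒ p=21794, q=1051
i=8: a=6 ⇒ p=133439, q=6435
i=9: a=1 ⇒ p=155233, q=7486
i=10: a=3 ⇒ p=599138, q=28893
…
i=12: a=2 ⇒ p=2107880, q=101651
i=13: a=1 ⇒ p=2862251, q=138030
(x₁, y₁) = (2862251, 138030);  2862251² − 430·138030² = 1 ✓
(2862251+138030√430)^2 = 16384961574001 + 790153011060√430
(2862251+138030√430)^3 = 93795745300289010251 + 4523232492118854090√430
(2862251+138030√430)^4 = 536933931562978654798296001 + 25893253447598574322902120√430
(2862251+138030√430)^5 = 3073679365100040639604854765306251 + 148225981147280410676109712890150√430

2862251 138030
16384961574001 790153011060
93795745300289010251 4523232492118854090
536933931562978654798296001 25893253447598574322902120
3073679365100040639604854765306251 148225981147280410676109712890150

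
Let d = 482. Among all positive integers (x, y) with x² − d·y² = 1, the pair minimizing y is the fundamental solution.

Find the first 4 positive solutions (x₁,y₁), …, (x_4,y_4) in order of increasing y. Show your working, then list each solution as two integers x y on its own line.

d=482: √d = [21; 1,20,1,42] (ℓ=4, even), read p_3/q_3
step 0: (21, 1)  from 21·(1,0) + (0,1)
step 1: (22, 1)  from 1·(21,1) + (1,0)
step 2: (461, 21)  from 20·(22,1) + (21,1)
step 3: (483, 22)  from 1·(461,21) + (22,1)
→ (483, 22).  Check: 483²=233289, 482·22²=233288, difference 1.
n=2: (483,22)∘(483,22) = (483·483+482·22·22, 483·22+22·483) = (466577,21252)
n=3: (466577,21252)∘(483,22) = (483·466577+482·22·21252, 483·21252+22·466577) = (450712899,20529410)
n=4: (450712899,20529410)∘(483,22) = (483·450712899+482·22·20529410, 483·20529410+22·450712899) = (435388193857,19831388808)

483 22
466577 21252
450712899 20529410
435388193857 19831388808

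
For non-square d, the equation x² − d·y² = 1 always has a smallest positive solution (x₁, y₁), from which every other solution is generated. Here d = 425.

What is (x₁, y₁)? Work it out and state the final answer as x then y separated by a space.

√425 = [20; 1,1,1,1,1,1,40, …], period ℓ=7 (odd) → k=13
a_0=20:  p_0=20·1+0=20,  q_0=20·0+1=1
a_1=1:  p_1=1·20+1=21,  q_1=1·1+0=1
a_2=1:  p_2=1·21+20=41,  q_2=1·1+1=2
a_3=1:  p_3=1·41+21=62,  q_3=1·2+1=3
a_4=1:  p_4=1·62+41=103,  q_4=1·3+2=5
…
a_7=40:  p_7=40·268+165=10885,  q_7=40·13+8=528
a_8=1:  p_8=1·10885+268=11153,  q_8=1·528+13=541
…
a_10=1:  p_10=1·22038+11153=33191,  q_10=1·1069+541=1610
a_11=1:  p_11=1·33191+22038=55229,  q_11=1·1610+1069=2679
a_12=1:  p_12=1·55229+33191=88420,  q_12=1·2679+1610=4289
a_13=1:  p_13=1·88420+55229=143649,  q_13=1·4289+2679=6968
(x₁, y₁) = (143649, 6968);  143649² − 425·6968² = 1 ✓

143649 6968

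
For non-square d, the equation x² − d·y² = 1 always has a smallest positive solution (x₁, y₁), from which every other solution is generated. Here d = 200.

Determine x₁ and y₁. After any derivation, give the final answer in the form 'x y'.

[14; 7,28] for √200; ℓ=2 ⇒ convergent index 1
k=0  a_k=14  p_k/q_k = 14/1
k=1  a_k=7  p_k/q_k = 99/7
fundamental: x₁=99, y₁=7  (since 9801 − 200·49 = 1)

99 7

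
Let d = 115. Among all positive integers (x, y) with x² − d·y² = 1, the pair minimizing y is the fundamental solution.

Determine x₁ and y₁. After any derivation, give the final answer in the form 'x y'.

1126 105

√115 = [10; 1,2,1,1,1,1,1,2,1,20, …], period ℓ=10 (even) → k=9
step 0: (10, 1)  from 10·(1,0) + (0,1)
step 1: (11, 1)  from 1·(10,1) + (1,0)
step 2: (32, 3)  from 2·(11,1) + (10,1)
step 3: (43, 4)  from 1·(32,3) + (11,1)
…
step 5: (118, 11)  from 1·(75,7) + (43,4)
step 6: (193, 18)  from 1·(118,11) + (75,7)
…
step 8: (815, 76)  from 2·(311,29) + (193,18)
step 9: (1126, 105)  from 1·(815,76) + (311,29)
(x₁, y₁) = (1126, 105);  1126² − 115·105² = 1 ✓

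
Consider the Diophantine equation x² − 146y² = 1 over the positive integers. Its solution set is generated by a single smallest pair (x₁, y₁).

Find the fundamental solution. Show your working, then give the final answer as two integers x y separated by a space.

145 12

d=146: √d = [12; 12,24] (ℓ=2, even), read p_1/q_1
a_0=12:  p_0=12·1+0=12,  q_0=12·0+1=1
a_1=12:  p_1=12·12+1=145,  q_1=12·1+0=12
fundamental: x₁=145, y₁=12  (since 21025 − 146·144 = 1)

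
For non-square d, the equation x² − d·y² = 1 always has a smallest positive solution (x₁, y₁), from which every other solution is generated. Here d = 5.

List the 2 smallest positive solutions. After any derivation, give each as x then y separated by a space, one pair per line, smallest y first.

9 4
161 72

d=5: √d = [2; 4] (ℓ=1, odd), read p_1/q_1
i=0: a=2 ⇒ p=2, q=1
i=1: a=4 ⇒ p=9, q=4
→ (9, 4).  Check: 9²=81, 5·4²=80, difference 1.
n=2: (9,4)∘(9,4) = (9·9+5·4·4, 9·4+4·9) = (161,72)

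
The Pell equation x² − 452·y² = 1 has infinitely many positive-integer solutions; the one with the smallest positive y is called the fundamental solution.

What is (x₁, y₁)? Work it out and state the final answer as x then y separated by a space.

1204353 56648

[21; 3,1,5,3,10,3,5,1,3,42] for √452; ℓ=10 ⇒ convergent index 9
step 0: (21, 1)  from 21·(1,0) + (0,1)
…
step 3: (489, 23)  from 5·(85,4) + (64,3)
…
step 8: (313483, 14745)  from 1·(263904,12413) + (49579,2332)
step 9: (1204353, 56648)  from 3·(313483,14745) + (263904,12413)
(x₁, y₁) = (1204353, 56648);  1204353² − 452·56648² = 1 ✓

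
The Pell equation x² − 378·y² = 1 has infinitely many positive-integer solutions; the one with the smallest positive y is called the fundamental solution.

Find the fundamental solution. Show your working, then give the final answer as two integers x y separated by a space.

d=378: √d = [19; 2,3,1,4,1,3,2,38] (ℓ=8, even), read p_7/q_7
step 0: (19, 1)  from 19·(1,0) + (0,1)
step 1: (39, 2)  from 2·(19,1) + (1,0)
…
step 3: (175, 9)  from 1·(136,7) + (39,2)
…
step 6: (3869, 199)  from 3·(1011,52) + (836,43)
step 7: (8749, 450)  from 2·(3869,199) + (1011,52)
fundamental: x₁=8749, y₁=450  (since 76545001 − 378·202500 = 1)

8749 450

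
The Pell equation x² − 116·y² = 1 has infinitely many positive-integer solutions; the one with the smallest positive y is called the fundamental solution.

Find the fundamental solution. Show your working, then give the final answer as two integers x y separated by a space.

9801 910

[10; 1,3,2,1,4,1,2,3,1,20] for √116; ℓ=10 ⇒ convergent index 9
a_0=10:  p_0=10·1+0=10,  q_0=10·0+1=1
…
a_8=3:  p_8=3·2251+797=7550,  q_8=3·209+74=701
a_9=1:  p_9=1·7550+2251=9801,  q_9=1·701+209=910
→ (9801, 910).  Check: 9801²=96059601, 116·910²=96059600, difference 1.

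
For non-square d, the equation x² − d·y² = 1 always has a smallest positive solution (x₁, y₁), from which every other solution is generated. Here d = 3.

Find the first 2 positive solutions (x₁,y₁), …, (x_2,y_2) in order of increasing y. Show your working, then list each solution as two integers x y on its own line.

d=3: √d = [1; 1,2] (ℓ=2, even), read p_1/q_1
k=0  a_k=1  p_k/q_k = 1/1
k=1  a_k=1  p_k/q_k = 2/1
fundamental: x₁=2, y₁=1  (since 4 − 3·1 = 1)
n=2: (2,1)∘(2,1) = (2·2+3·1·1, 2·1+1·2) = (7,4)

2 1
7 4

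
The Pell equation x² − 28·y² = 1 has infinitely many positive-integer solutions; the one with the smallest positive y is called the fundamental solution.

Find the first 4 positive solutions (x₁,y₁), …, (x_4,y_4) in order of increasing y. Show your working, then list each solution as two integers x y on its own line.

√28 → a₀=5, period (3,2,3,10); ℓ=4 even so k=3
a_0=5:  p_0=5·1+0=5,  q_0=5·0+1=1
a_1=3:  p_1=3·5+1=16,  q_1=3·1+0=3
a_2=2:  p_2=2·16+5=37,  q_2=2·3+1=7
a_3=3:  p_3=3·37+16=127,  q_3=3·7+3=24
→ (127, 24).  Check: 127²=16129, 28·24²=16128, difference 1.
(127+24√28)^2 = 32257 + 6096√28
(127+24√28)^3 = 8193151 + 1548360√28
(127+24√28)^4 = 2081028097 + 393277344√28

127 24
32257 6096
8193151 1548360
2081028097 393277344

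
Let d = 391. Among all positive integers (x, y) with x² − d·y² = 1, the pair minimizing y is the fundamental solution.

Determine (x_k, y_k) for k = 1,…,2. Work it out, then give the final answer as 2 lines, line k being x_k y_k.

√391 = [19; 1,3,2,2,1,…,3,1,38, …], period ℓ=16 (even) → k=15
step 0: (19, 1)  from 19·(1,0) + (0,1)
step 1: (20, 1)  from 1·(19,1) + (1,0)
…
step 3: (178, 9)  from 2·(79,4) + (20,1)
step 4: (435, 22)  from 2·(178,9) + (79,4)
step 5: (613, 31)  from 1·(435,22) + (178,9)
step 6: (1048, 53)  from 1·(613,31) + (435,22)
…
step 9: (107747, 5449)  from 2·(52519,2656) + (2709,137)
step 10: (160266, 8105)  from 1·(107747,5449) + (52519,2656)
step 11: (268013, 13554)  from 1·(160266,8105) + (107747,5449)
…
step 14: (5678083, 287153)  from 3·(1660597,83980) + (696292,35213)
step 15: (7338680, 371133)  from 1·(5678083,287153) + (1660597,83980)
(x₁, y₁) = (7338680, 371133);  7338680² − 391·371133² = 1 ✓
n=2: (7338680,371133)∘(7338680,371133) = (7338680·7338680+391·371133·371133, 7338680·371133+371133·7338680) = (107712448284799,5447252648880)

7338680 371133
107712448284799 5447252648880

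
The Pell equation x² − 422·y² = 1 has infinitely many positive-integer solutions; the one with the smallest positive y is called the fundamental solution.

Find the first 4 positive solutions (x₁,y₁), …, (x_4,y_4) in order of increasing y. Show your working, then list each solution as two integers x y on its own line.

7022501 341850
98631040590001 4801283933700
1385273162348638202501 67434042451384025550
19456164335732849620362360001 947111261097768740333867400

[20; 1,1,5,2,1,…,1,1,40] for √422; ℓ=14 ⇒ convergent index 13
k=0  a_k=20  p_k/q_k = 20/1
…
k=2  a_k=1  p_k/q_k = 41/2
…
k=4  a_k=2  p_k/q_k = 493/24
…
k=6  a_k=3  p_k/q_k = 2650/129
…
k=9  a_k=1  p_k/q_k = 217526/10589
k=10  a_k=2  p_k/q_k = 598859/29152
…
k=12  a_k=1  p_k/q_k = 3810680/185501
k=13  a_k=1  p_k/q_k = 7022501/341850
fundamental: x₁=7022501, y₁=341850  (since 49315520295001 − 422·116861422500 = 1)
k=2:  x_2 = 7022501·7022501+422·341850·341850 = 98631040590001,  y_2 = 7022501·341850+341850·7022501 = 4801283933700
k=3:  x_3 = 7022501·98631040590001+422·341850·4801283933700 = 1385273162348638202501,  y_3 = 7022501·4801283933700+341850·98631040590001 = 67434042451384025550
k=4:  x_4 = 7022501·1385273162348638202501+422·341850·67434042451384025550 = 19456164335732849620362360001,  y_4 = 7022501·67434042451384025550+341850·1385273162348638202501 = 947111261097768740333867400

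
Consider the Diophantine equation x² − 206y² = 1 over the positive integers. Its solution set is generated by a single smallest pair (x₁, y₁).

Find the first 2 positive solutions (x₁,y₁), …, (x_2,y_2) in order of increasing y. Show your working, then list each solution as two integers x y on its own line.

[14; 2,1,5,14,5,1,2,28] for √206; ℓ=8 ⇒ convergent index 7
i=0: a=14 ⇒ p=14, q=1
…
i=2: a=1 ⇒ p=43, q=3
i=3: a=5 ⇒ p=244, q=17
i=4: a=14 ⇒ p=3459, q=241
…
i=6: a=1 ⇒ p=20998, q=1463
i=7: a=2 ⇒ p=59535, q=4148
→ (59535, 4148).  Check: 59535²=3544416225, 206·4148²=3544416224, difference 1.
n=2: (59535,4148)∘(59535,4148) = (59535·59535+206·4148·4148, 59535·4148+4148·59535) = (7088832449,493902360)

59535 4148
7088832449 493902360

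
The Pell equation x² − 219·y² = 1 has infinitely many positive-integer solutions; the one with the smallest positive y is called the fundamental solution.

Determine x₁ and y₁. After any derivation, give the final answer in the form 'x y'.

74 5

[14; 1,3,1,28] for √219; ℓ=4 ⇒ convergent index 3
i=0: a=14 ⇒ p=14, q=1
i=1: a=1 ⇒ p=15, q=1
i=2: a=3 ⇒ p=59, q=4
i=3: a=1 ⇒ p=74, q=5
(x₁, y₁) = (74, 5);  74² − 219·5² = 1 ✓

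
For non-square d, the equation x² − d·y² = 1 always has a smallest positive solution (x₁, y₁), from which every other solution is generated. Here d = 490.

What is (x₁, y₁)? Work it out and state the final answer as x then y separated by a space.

√490 = [22; 7,2,1,4,4,4,1,2,7,44, …], period ℓ=10 (even) → k=9
step 0: (22, 1)  from 22·(1,0) + (0,1)
…
step 8: (141338, 6385)  from 2·(50315,2273) + (40708,1839)
step 9: (1039681, 46968)  from 7·(141338,6385) + (50315,2273)
→ (1039681, 46968).  Check: 1039681²=1080936581761, 490·46968²=1080936581760, difference 1.

1039681 46968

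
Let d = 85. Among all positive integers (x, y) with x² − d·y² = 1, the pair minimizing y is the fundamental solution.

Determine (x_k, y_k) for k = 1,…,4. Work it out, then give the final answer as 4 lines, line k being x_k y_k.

√85 = [9; 4,1,1,4,18, …], period ℓ=5 (odd) → k=9
i=0: a=9 ⇒ p=9, q=1
i=1: a=4 ⇒ p=37, q=4
i=2: a=1 ⇒ p=46, q=5
i=3: a=1 ⇒ p=83, q=9
i=4: a=4 ⇒ p=378, q=41
i=5: a=18 ⇒ p=6887, q=747
i=6: a=4 ⇒ p=27926, q=3029
…
i=8: a=1 ⇒ p=62739, q=6805
i=9: a=4 ⇒ p=285769, q=30996
(x₁, y₁) = (285769, 30996);  285769² − 85·30996² = 1 ✓
(285769+30996√85)^2 = 163327842721 + 17715391848√85
(285769+30996√85)^3 = 93348068572789129 + 10125019625991228√85
(285769+30996√85)^4 = 53351968415791425367681 + 5786833466982059076816√85

285769 30996
163327842721 17715391848
93348068572789129 10125019625991228
53351968415791425367681 5786833466982059076816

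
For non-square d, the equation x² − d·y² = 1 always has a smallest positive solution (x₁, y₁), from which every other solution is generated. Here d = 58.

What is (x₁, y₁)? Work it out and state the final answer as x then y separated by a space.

√58 → a₀=7, period (1,1,1,1,1,1,14); ℓ=7 odd so k=13
i=0: a=7 ⇒ p=7, q=1
…
i=2: a=1 ⇒ p=15, q=2
…
i=4: a=1 ⇒ p=38, q=5
i=5: a=1 ⇒ p=61, q=8
i=6: a=1 ⇒ p=99, q=13
…
i=10: a=1 ⇒ p=4539, q=596
…
i=12: a=1 ⇒ p=12071, q=1585
i=13: a=1 ⇒ p=19603, q=2574
→ (19603, 2574).  Check: 19603²=384277609, 58·2574²=384277608, difference 1.

19603 2574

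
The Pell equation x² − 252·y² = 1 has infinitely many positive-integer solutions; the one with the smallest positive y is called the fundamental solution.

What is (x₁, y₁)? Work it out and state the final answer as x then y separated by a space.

127 8

d=252: √d = [15; 1,6,1,30] (ℓ=4, even), read p_3/q_3
a_0=15:  p_0=15·1+0=15,  q_0=15·0+1=1
…
a_2=6:  p_2=6·16+15=111,  q_2=6·1+1=7
a_3=1:  p_3=1·111+16=127,  q_3=1·7+1=8
(x₁, y₁) = (127, 8);  127² − 252·8² = 1 ✓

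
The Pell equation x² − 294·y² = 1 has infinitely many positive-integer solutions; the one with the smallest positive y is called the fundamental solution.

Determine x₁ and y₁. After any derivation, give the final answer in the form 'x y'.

4801 280

[17; 6,1,4,1,6,34] for √294; ℓ=6 ⇒ convergent index 5
i=0: a=17 ⇒ p=17, q=1
i=1: a=6 ⇒ p=103, q=6
…
i=4: a=1 ⇒ p=703, q=41
i=5: a=6 ⇒ p=4801, q=280
(x₁, y₁) = (4801, 280);  4801² − 294·280² = 1 ✓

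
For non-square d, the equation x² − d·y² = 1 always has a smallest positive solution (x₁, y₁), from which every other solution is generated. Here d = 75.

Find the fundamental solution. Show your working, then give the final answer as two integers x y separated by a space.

[8; 1,1,1,16] for √75; ℓ=4 ⇒ convergent index 3
k=0  a_k=8  p_k/q_k = 8/1
k=1  a_k=1  p_k/q_k = 9/1
k=2  a_k=1  p_k/q_k = 17/2
k=3  a_k=1  p_k/q_k = 26/3
fundamental: x₁=26, y₁=3  (since 676 − 75·9 = 1)

26 3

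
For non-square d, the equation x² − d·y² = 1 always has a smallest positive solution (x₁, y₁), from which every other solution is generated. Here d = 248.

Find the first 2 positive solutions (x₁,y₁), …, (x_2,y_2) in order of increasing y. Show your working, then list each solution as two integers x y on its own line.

63 4
7937 504

√248 → a₀=15, period (1,2,1,30); ℓ=4 even so k=3
i=0: a=15 ⇒ p=15, q=1
i=1: a=1 ⇒ p=16, q=1
i=2: a=2 ⇒ p=47, q=3
i=3: a=1 ⇒ p=63, q=4
→ (63, 4).  Check: 63²=3969, 248·4²=3968, difference 1.
n=2: (63,4)∘(63,4) = (63·63+248·4·4, 63·4+4·63) = (7937,504)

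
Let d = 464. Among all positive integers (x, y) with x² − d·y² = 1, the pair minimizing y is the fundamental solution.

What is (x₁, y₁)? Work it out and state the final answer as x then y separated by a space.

d=464: √d = [21; 1,1,5,1,1,1,5,1,1,42] (ℓ=10, even), read p_9/q_9
i=0: a=21 ⇒ p=21, q=1
…
i=6: a=1 ⇒ p=797, q=37
i=7: a=5 ⇒ p=4502, q=209
i=8: a=1 ⇒ p=5299, q=246
i=9: a=1 ⇒ p=9801, q=455
(x₁, y₁) = (9801, 455);  9801² − 464·455² = 1 ✓

9801 455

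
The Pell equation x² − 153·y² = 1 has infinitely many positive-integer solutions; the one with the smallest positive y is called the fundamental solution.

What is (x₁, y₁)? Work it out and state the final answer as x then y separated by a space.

2177 176

√153 → a₀=12, period (2,1,2,2,2,1,2,24); ℓ=8 even so k=7
a_0=12:  p_0=12·1+0=12,  q_0=12·0+1=1
…
a_2=1:  p_2=1·25+12=37,  q_2=1·2+1=3
…
a_6=1:  p_6=1·569+235=804,  q_6=1·46+19=65
a_7=2:  p_7=2·804+569=2177,  q_7=2·65+46=176
fundamental: x₁=2177, y₁=176  (since 4739329 − 153·30976 = 1)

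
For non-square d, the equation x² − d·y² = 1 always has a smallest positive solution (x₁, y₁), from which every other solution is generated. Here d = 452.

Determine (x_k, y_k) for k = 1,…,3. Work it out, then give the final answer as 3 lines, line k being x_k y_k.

d=452: √d = [21; 3,1,5,3,10,3,5,1,3,42] (ℓ=10, even), read p_9/q_9
step 0: (21, 1)  from 21·(1,0) + (0,1)
step 1: (64, 3)  from 3·(21,1) + (1,0)
step 2: (85, 4)  from 1·(64,3) + (21,1)
…
step 5: (16009, 753)  from 10·(1552,73) + (489,23)
step 6: (49579, 2332)  from 3·(16009,753) + (1552,73)
step 7: (263904, 12413)  from 5·(49579,2332) + (16009,753)
step 8: (313483, 14745)  from 1·(263904,12413) + (49579,2332)
step 9: (1204353, 56648)  from 3·(313483,14745) + (263904,12413)
(x₁, y₁) = (1204353, 56648);  1204353² − 452·56648² = 1 ✓
k=2:  x_2 = 1204353·1204353+452·56648·56648 = 2900932297217,  y_2 = 1204353·56648+56648·1204353 = 136448377488
k=3:  x_3 = 1204353·2900932297217+452·56648·136448377488 = 6987493029899166849,  y_3 = 1204353·136448377488+56648·2900932297217 = 328664025545553880

1204353 56648
2900932297217 136448377488
6987493029899166849 328664025545553880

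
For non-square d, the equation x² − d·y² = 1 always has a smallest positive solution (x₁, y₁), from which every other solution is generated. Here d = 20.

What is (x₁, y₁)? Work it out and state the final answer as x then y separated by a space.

9 2

[4; 2,8] for √20; ℓ=2 ⇒ convergent index 1
k=0  a_k=4  p_k/q_k = 4/1
k=1  a_k=2  p_k/q_k = 9/2
(x₁, y₁) = (9, 2);  9² − 20·2² = 1 ✓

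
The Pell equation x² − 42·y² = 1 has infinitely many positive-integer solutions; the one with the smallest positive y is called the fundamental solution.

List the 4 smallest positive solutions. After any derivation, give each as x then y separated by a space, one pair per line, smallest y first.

d=42: √d = [6; 2,12] (ℓ=2, even), read p_1/q_1
k=0  a_k=6  p_k/q_k = 6/1
k=1  a_k=2  p_k/q_k = 13/2
→ (13, 2).  Check: 13²=169, 42·2²=168, difference 1.
(x_2, y_2) = (13·13 + 42·2·2, 13·2 + 2·13) = (337, 52)
(x_3, y_3) = (13·337 + 42·2·52, 13·52 + 2·337) = (8749, 1350)
(x_4, y_4) = (13·8749 + 42·2·1350, 13·1350 + 2·8749) = (227137, 35048)

13 2
337 52
8749 1350
227137 35048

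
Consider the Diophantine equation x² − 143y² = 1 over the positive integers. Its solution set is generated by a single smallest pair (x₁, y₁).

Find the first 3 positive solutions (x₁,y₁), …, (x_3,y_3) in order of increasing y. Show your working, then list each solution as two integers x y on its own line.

√143 → a₀=11, period (1,22); ℓ=2 even so k=1
i=0: a=11 ⇒ p=11, q=1
i=1: a=1 ⇒ p=12, q=1
→ (12, 1).  Check: 12²=144, 143·1²=143, difference 1.
(x_2, y_2) = (12·12 + 143·1·1, 12·1 + 1·12) = (287, 24)
(x_3, y_3) = (12·287 + 143·1·24, 12·24 + 1·287) = (6876, 575)

12 1
287 24
6876 575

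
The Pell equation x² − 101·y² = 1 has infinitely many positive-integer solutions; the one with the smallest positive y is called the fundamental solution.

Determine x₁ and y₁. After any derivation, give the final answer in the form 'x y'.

201 20

√101 → a₀=10, period (20); ℓ=1 odd so k=1
step 0: (10, 1)  from 10·(1,0) + (0,1)
step 1: (201, 20)  from 20·(10,1) + (1,0)
→ (201, 20).  Check: 201²=40401, 101·20²=40400, difference 1.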